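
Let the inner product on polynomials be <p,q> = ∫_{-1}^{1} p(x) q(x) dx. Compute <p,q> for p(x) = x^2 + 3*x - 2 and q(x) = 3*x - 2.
<p,q> = 38/3

Expand the product: p(x)·q(x) = 3*x^3 + 7*x^2 - 12*x + 4.
∫_{-1}^{1} of each monomial x^k gives [2/(k+1) if k even, 0 if k odd]. Integrating term-by-term (or equivalently evaluating the antiderivative F(x) = 3*x^4/4 + 7*x^3/3 - 6*x^2 + 4*x at the endpoints):
  F(1) − F(−1) = 13/12 − (-139/12) = 38/3.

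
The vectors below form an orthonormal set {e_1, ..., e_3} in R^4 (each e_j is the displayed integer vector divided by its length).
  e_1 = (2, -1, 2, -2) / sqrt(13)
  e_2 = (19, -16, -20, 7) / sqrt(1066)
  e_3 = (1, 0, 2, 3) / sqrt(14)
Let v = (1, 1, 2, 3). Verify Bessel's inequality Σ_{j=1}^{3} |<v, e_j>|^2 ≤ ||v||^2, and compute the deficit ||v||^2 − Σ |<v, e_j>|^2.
Σ |<v, e_j>|^2 = 587/41; ||v||^2 = 15; deficit = 28/41

Write each e_j = u_j / sqrt(<u_j, u_j>) where u_j is the displayed integer vector. Then <v, e_j> = <v, u_j> / sqrt(<u_j, u_j>), so |<v, e_j>|^2 = <v, u_j>^2 / <u_j, u_j>.
Coefficients: <v, e_1> = -1/sqrt(13), <v, e_2> = -16/sqrt(1066), <v, e_3> = 14/sqrt(14).
Square and sum: Σ |<v, e_j>|^2 = 587/41.
Compute ||v||^2 = v·v = 15.
Deficit = 15 − 587/41 = 28/41 ≥ 0, confirming Bessel's inequality. (The deficit equals ||v − Σ <v,e_j> e_j||^2, the squared distance from v to span{e_j}.)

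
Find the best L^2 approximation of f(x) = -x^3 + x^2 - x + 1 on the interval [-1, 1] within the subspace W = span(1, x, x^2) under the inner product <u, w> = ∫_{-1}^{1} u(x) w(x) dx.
g(x) = x^2 - 8*x/5 + 1

The best approximation g ∈ W is the orthogonal projection of f onto W. Writing g = a_0 + a_1 x + a_2 x^2, the coefficients solve the normal equations G · a = b where
  G_{ij} = <φ_i, φ_j> and b_i = <f, φ_i>, with φ_0 = 1, φ_1 = x, φ_2 = x^2.
G =
  [2, 0, 2/3]
  [0, 2/3, 0]
  [2/3, 0, 2/5],
b = (8/3, -16/15, 16/15).
Solving gives a_0 = 1, a_1 = -8/5, a_2 = 1, so
  g(x) = x^2 - 8*x/5 + 1.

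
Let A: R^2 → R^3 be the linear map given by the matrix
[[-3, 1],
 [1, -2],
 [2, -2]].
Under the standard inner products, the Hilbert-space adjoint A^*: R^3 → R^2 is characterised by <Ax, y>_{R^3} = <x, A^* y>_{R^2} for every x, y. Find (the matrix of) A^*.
A^* = A^T =
[[-3, 1, 2],
 [1, -2, -2]]

For real matrices with standard dot products, the defining identity <Ax, y> = <x, A^* y> gives (Ax)^T y = x^T (A^*) y, i.e. x^T A^T y = x^T (A^*) y. Since this holds for all x, y, we must have A^* = A^T. Therefore
A^* =
[[-3, 1, 2],
 [1, -2, -2]].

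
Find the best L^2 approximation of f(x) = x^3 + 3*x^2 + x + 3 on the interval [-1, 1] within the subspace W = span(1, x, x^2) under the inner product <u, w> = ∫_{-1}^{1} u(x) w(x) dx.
g(x) = 3*x^2 + 8*x/5 + 3

The best approximation g ∈ W is the orthogonal projection of f onto W. Writing g = a_0 + a_1 x + a_2 x^2, the coefficients solve the normal equations G · a = b where
  G_{ij} = <φ_i, φ_j> and b_i = <f, φ_i>, with φ_0 = 1, φ_1 = x, φ_2 = x^2.
G =
  [2, 0, 2/3]
  [0, 2/3, 0]
  [2/3, 0, 2/5],
b = (8, 16/15, 16/5).
Solving gives a_0 = 3, a_1 = 8/5, a_2 = 3, so
  g(x) = 3*x^2 + 8*x/5 + 3.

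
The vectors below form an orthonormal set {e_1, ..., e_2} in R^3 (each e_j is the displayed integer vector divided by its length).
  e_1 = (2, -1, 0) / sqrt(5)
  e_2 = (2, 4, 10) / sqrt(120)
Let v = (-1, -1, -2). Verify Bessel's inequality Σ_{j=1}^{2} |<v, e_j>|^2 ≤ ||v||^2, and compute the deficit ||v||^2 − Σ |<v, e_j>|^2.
Σ |<v, e_j>|^2 = 35/6; ||v||^2 = 6; deficit = 1/6

Write each e_j = u_j / sqrt(<u_j, u_j>) where u_j is the displayed integer vector. Then <v, e_j> = <v, u_j> / sqrt(<u_j, u_j>), so |<v, e_j>|^2 = <v, u_j>^2 / <u_j, u_j>.
Coefficients: <v, e_1> = -1/sqrt(5), <v, e_2> = -26/sqrt(120).
Square and sum: Σ |<v, e_j>|^2 = 35/6.
Compute ||v||^2 = v·v = 6.
Deficit = 6 − 35/6 = 1/6 ≥ 0, confirming Bessel's inequality. (The deficit equals ||v − Σ <v,e_j> e_j||^2, the squared distance from v to span{e_j}.)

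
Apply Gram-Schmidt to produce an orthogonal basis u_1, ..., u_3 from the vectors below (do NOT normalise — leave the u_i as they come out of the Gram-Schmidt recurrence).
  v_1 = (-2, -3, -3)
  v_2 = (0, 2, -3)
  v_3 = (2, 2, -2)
Orthogonal basis:
  u_1 = (-2, -3, -3)
  u_2 = (3/11, 53/22, -57/22)
  u_3 = (390/277, -156/277, -104/277)

Apply the Gram-Schmidt recurrence
  u_1 = v_1
  u_i = v_i − Σ_{j<i} ((v_i · u_j) / (u_j · u_j)) · u_j.

Step by step this gives:
  u_1 = (-2, -3, -3)
  u_2 = (3/11, 53/22, -57/22)
  u_3 = (390/277, -156/277, -104/277)

Orthogonality check:
  u_2 · u_1 = 0 (should be 0)
  u_3 · u_1 = 0 (should be 0)
  u_3 · u_2 = 0 (should be 0)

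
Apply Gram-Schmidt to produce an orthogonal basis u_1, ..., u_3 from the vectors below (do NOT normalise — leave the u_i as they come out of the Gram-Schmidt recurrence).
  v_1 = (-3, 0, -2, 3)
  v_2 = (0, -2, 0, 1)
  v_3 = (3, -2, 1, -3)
Orthogonal basis:
  u_1 = (-3, 0, -2, 3)
  u_2 = (9/22, -2, 3/11, 13/22)
  u_3 = (-6/101, -38/101, -105/101, -76/101)

Apply the Gram-Schmidt recurrence
  u_1 = v_1
  u_i = v_i − Σ_{j<i} ((v_i · u_j) / (u_j · u_j)) · u_j.

Step by step this gives:
  u_1 = (-3, 0, -2, 3)
  u_2 = (9/22, -2, 3/11, 13/22)
  u_3 = (-6/101, -38/101, -105/101, -76/101)

Orthogonality check:
  u_2 · u_1 = 0 (should be 0)
  u_3 · u_1 = 0 (should be 0)
  u_3 · u_2 = 0 (should be 0)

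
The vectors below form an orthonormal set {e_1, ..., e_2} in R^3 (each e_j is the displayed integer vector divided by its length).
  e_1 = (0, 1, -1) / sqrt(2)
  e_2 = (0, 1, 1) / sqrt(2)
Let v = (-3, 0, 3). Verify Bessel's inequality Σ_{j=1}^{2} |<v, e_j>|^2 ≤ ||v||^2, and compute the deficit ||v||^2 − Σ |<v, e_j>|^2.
Σ |<v, e_j>|^2 = 9; ||v||^2 = 18; deficit = 9

Write each e_j = u_j / sqrt(<u_j, u_j>) where u_j is the displayed integer vector. Then <v, e_j> = <v, u_j> / sqrt(<u_j, u_j>), so |<v, e_j>|^2 = <v, u_j>^2 / <u_j, u_j>.
Coefficients: <v, e_1> = -3/sqrt(2), <v, e_2> = 3/sqrt(2).
Square and sum: Σ |<v, e_j>|^2 = 9.
Compute ||v||^2 = v·v = 18.
Deficit = 18 − 9 = 9 ≥ 0, confirming Bessel's inequality. (The deficit equals ||v − Σ <v,e_j> e_j||^2, the squared distance from v to span{e_j}.)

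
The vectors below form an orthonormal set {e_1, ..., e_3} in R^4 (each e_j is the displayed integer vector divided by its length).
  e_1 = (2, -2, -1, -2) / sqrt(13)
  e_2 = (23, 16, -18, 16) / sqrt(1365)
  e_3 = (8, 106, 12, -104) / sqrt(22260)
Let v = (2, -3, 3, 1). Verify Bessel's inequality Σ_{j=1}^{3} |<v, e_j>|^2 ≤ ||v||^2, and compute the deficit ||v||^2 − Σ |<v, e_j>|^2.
Σ |<v, e_j>|^2 = 490/53; ||v||^2 = 23; deficit = 729/53

Write each e_j = u_j / sqrt(<u_j, u_j>) where u_j is the displayed integer vector. Then <v, e_j> = <v, u_j> / sqrt(<u_j, u_j>), so |<v, e_j>|^2 = <v, u_j>^2 / <u_j, u_j>.
Coefficients: <v, e_1> = 5/sqrt(13), <v, e_2> = -40/sqrt(1365), <v, e_3> = -370/sqrt(22260).
Square and sum: Σ |<v, e_j>|^2 = 490/53.
Compute ||v||^2 = v·v = 23.
Deficit = 23 − 490/53 = 729/53 ≥ 0, confirming Bessel's inequality. (The deficit equals ||v − Σ <v,e_j> e_j||^2, the squared distance from v to span{e_j}.)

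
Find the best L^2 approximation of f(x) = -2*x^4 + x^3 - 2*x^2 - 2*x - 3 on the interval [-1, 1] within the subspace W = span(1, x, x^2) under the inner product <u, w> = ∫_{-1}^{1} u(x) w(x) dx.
g(x) = -26*x^2/7 - 7*x/5 - 99/35

The best approximation g ∈ W is the orthogonal projection of f onto W. Writing g = a_0 + a_1 x + a_2 x^2, the coefficients solve the normal equations G · a = b where
  G_{ij} = <φ_i, φ_j> and b_i = <f, φ_i>, with φ_0 = 1, φ_1 = x, φ_2 = x^2.
G =
  [2, 0, 2/3]
  [0, 2/3, 0]
  [2/3, 0, 2/5],
b = (-122/15, -14/15, -118/35).
Solving gives a_0 = -99/35, a_1 = -7/5, a_2 = -26/7, so
  g(x) = -26*x^2/7 - 7*x/5 - 99/35.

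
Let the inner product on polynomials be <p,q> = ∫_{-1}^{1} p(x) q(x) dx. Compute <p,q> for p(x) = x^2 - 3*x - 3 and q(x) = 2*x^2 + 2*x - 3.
<p,q> = 44/5

Expand the product: p(x)·q(x) = 2*x^4 - 4*x^3 - 15*x^2 + 3*x + 9.
∫_{-1}^{1} of each monomial x^k gives [2/(k+1) if k even, 0 if k odd]. Integrating term-by-term (or equivalently evaluating the antiderivative F(x) = 2*x^5/5 - x^4 - 5*x^3 + 3*x^2/2 + 9*x at the endpoints):
  F(1) − F(−1) = 49/10 − (-39/10) = 44/5.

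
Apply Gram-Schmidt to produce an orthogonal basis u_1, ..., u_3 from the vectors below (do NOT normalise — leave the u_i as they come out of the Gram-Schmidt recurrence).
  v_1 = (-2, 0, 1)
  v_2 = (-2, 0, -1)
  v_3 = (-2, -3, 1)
Orthogonal basis:
  u_1 = (-2, 0, 1)
  u_2 = (-4/5, 0, -8/5)
  u_3 = (0, -3, 0)

Apply the Gram-Schmidt recurrence
  u_1 = v_1
  u_i = v_i − Σ_{j<i} ((v_i · u_j) / (u_j · u_j)) · u_j.

Step by step this gives:
  u_1 = (-2, 0, 1)
  u_2 = (-4/5, 0, -8/5)
  u_3 = (0, -3, 0)

Orthogonality check:
  u_2 · u_1 = 0 (should be 0)
  u_3 · u_1 = 0 (should be 0)
  u_3 · u_2 = 0 (should be 0)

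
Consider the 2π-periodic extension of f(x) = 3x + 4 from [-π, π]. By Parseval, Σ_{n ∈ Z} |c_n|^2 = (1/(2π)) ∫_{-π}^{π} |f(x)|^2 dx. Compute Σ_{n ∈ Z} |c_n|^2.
Σ |c_n|^2 = 3π^2 + 16

Expand and integrate term by term over [-π, π]:
  ∫ (3x)^2 dx = 9·(2π^3/3); ∫ 2·3·(4)·x dx = 0 (odd integrand); ∫ 4^2 dx = 16·2π.
So (1/(2π)) ∫_{-π}^{π} (3x + 4)^2 dx = 9π^2/3 + 16 = 3π^2 + 16.
Parseval ⇒ Σ |c_n|^2 = 3π^2 + 16.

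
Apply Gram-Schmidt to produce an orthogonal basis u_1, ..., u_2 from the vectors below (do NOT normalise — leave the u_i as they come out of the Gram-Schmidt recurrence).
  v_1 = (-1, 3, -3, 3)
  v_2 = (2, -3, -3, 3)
Orthogonal basis:
  u_1 = (-1, 3, -3, 3)
  u_2 = (9/4, -15/4, -9/4, 9/4)

Apply the Gram-Schmidt recurrence
  u_1 = v_1
  u_i = v_i − Σ_{j<i} ((v_i · u_j) / (u_j · u_j)) · u_j.

Step by step this gives:
  u_1 = (-1, 3, -3, 3)
  u_2 = (9/4, -15/4, -9/4, 9/4)

Orthogonality check:
  u_2 · u_1 = 0 (should be 0)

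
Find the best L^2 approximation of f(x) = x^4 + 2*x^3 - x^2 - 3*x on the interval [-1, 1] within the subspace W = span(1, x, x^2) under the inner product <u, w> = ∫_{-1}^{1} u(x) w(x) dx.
g(x) = -x^2/7 - 9*x/5 - 3/35

The best approximation g ∈ W is the orthogonal projection of f onto W. Writing g = a_0 + a_1 x + a_2 x^2, the coefficients solve the normal equations G · a = b where
  G_{ij} = <φ_i, φ_j> and b_i = <f, φ_i>, with φ_0 = 1, φ_1 = x, φ_2 = x^2.
G =
  [2, 0, 2/3]
  [0, 2/3, 0]
  [2/3, 0, 2/5],
b = (-4/15, -6/5, -4/35).
Solving gives a_0 = -3/35, a_1 = -9/5, a_2 = -1/7, so
  g(x) = -x^2/7 - 9*x/5 - 3/35.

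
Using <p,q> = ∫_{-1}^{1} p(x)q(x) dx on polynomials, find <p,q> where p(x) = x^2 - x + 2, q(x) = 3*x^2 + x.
<p,q> = 68/15

Expand the product: p(x)·q(x) = 3*x^4 - 2*x^3 + 5*x^2 + 2*x.
∫_{-1}^{1} of each monomial x^k gives [2/(k+1) if k even, 0 if k odd]. Integrating term-by-term (or equivalently evaluating the antiderivative F(x) = 3*x^5/5 - x^4/2 + 5*x^3/3 + x^2 at the endpoints):
  F(1) − F(−1) = 83/30 − (-53/30) = 68/15.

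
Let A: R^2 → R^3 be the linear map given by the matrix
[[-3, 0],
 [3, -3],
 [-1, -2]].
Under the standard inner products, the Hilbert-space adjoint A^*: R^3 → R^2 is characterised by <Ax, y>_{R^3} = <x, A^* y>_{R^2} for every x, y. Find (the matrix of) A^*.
A^* = A^T =
[[-3, 3, -1],
 [0, -3, -2]]

For real matrices with standard dot products, the defining identity <Ax, y> = <x, A^* y> gives (Ax)^T y = x^T (A^*) y, i.e. x^T A^T y = x^T (A^*) y. Since this holds for all x, y, we must have A^* = A^T. Therefore
A^* =
[[-3, 3, -1],
 [0, -3, -2]].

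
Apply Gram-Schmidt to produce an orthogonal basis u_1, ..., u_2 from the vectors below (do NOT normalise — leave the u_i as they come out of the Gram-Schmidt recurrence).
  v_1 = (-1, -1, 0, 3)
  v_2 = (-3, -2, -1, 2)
Orthogonal basis:
  u_1 = (-1, -1, 0, 3)
  u_2 = (-2, -1, -1, -1)

Apply the Gram-Schmidt recurrence
  u_1 = v_1
  u_i = v_i − Σ_{j<i} ((v_i · u_j) / (u_j · u_j)) · u_j.

Step by step this gives:
  u_1 = (-1, -1, 0, 3)
  u_2 = (-2, -1, -1, -1)

Orthogonality check:
  u_2 · u_1 = 0 (should be 0)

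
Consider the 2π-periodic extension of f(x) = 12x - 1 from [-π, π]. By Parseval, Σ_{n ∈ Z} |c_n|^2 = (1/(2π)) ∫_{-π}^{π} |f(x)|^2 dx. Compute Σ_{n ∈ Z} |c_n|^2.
Σ |c_n|^2 = 48π^2 + 1

Expand and integrate term by term over [-π, π]:
  ∫ (12x)^2 dx = 144·(2π^3/3); ∫ 2·12·(-1)·x dx = 0 (odd integrand); ∫ (-1)^2 dx = 1·2π.
So (1/(2π)) ∫_{-π}^{π} (12x - 1)^2 dx = 144π^2/3 + 1 = 48π^2 + 1.
Parseval ⇒ Σ |c_n|^2 = 48π^2 + 1.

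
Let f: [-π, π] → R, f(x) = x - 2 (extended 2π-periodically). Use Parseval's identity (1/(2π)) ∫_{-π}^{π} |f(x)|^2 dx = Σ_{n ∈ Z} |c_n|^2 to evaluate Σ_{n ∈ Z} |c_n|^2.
Σ |c_n|^2 = π^2/3 + 4

Expand and integrate term by term over [-π, π]:
  ∫ (x)^2 dx = 1·(2π^3/3); ∫ 2·1·(-2)·x dx = 0 (odd integrand); ∫ (-2)^2 dx = 4·2π.
So (1/(2π)) ∫_{-π}^{π} (x - 2)^2 dx = 1π^2/3 + 4 = π^2/3 + 4.
Parseval ⇒ Σ |c_n|^2 = π^2/3 + 4.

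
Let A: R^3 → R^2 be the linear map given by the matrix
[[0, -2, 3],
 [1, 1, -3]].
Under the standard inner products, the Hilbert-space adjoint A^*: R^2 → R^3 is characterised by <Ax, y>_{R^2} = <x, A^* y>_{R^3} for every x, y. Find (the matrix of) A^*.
A^* = A^T =
[[0, 1],
 [-2, 1],
 [3, -3]]

For real matrices with standard dot products, the defining identity <Ax, y> = <x, A^* y> gives (Ax)^T y = x^T (A^*) y, i.e. x^T A^T y = x^T (A^*) y. Since this holds for all x, y, we must have A^* = A^T. Therefore
A^* =
[[0, 1],
 [-2, 1],
 [3, -3]].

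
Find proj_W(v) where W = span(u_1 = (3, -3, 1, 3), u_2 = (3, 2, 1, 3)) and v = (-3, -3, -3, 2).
proj_W(v) = (-18/19, -3, -6/19, -18/19)

Set up U = [u_1 | ... | u_2] ∈ R^(4×2). The projector onto W = col(U) is P = U (U^T U)^(-1) U^T.
Compute U^T U =
  [28, 13]
  [13, 23],
and U^T v = (3, -12).
Solve U^T U · c = U^T v for the coefficients: c = (9/19, -15/19). The projection is proj_W(v) = U c.
Check: (v - proj_W(v)) · u_1 = 0  (should be 0).
Check: (v - proj_W(v)) · u_2 = 0  (should be 0).
Result: proj_W(v) = (-18/19, -3, -6/19, -18/19).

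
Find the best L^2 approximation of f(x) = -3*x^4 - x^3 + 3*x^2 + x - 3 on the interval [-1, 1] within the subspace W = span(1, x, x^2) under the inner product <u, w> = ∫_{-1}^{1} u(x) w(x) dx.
g(x) = 3*x^2/7 + 2*x/5 - 96/35

The best approximation g ∈ W is the orthogonal projection of f onto W. Writing g = a_0 + a_1 x + a_2 x^2, the coefficients solve the normal equations G · a = b where
  G_{ij} = <φ_i, φ_j> and b_i = <f, φ_i>, with φ_0 = 1, φ_1 = x, φ_2 = x^2.
G =
  [2, 0, 2/3]
  [0, 2/3, 0]
  [2/3, 0, 2/5],
b = (-26/5, 4/15, -58/35).
Solving gives a_0 = -96/35, a_1 = 2/5, a_2 = 3/7, so
  g(x) = 3*x^2/7 + 2*x/5 - 96/35.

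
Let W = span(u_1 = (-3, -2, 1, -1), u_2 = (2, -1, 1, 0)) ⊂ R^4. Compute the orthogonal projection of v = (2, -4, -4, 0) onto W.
proj_W(v) = (4/3, -2/3, 2/3, 0)

Set up U = [u_1 | ... | u_2] ∈ R^(4×2). The projector onto W = col(U) is P = U (U^T U)^(-1) U^T.
Compute U^T U =
  [15, -3]
  [-3, 6],
and U^T v = (-2, 4).
Solve U^T U · c = U^T v for the coefficients: c = (0, 2/3). The projection is proj_W(v) = U c.
Check: (v - proj_W(v)) · u_1 = 0  (should be 0).
Check: (v - proj_W(v)) · u_2 = 0  (should be 0).
Result: proj_W(v) = (4/3, -2/3, 2/3, 0).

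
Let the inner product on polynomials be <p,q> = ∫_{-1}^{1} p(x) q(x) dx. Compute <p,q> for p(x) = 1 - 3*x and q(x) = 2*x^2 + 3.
<p,q> = 22/3

Expand the product: p(x)·q(x) = -6*x^3 + 2*x^2 - 9*x + 3.
∫_{-1}^{1} of each monomial x^k gives [2/(k+1) if k even, 0 if k odd]. Integrating term-by-term (or equivalently evaluating the antiderivative F(x) = -3*x^4/2 + 2*x^3/3 - 9*x^2/2 + 3*x at the endpoints):
  F(1) − F(−1) = -7/3 − (-29/3) = 22/3.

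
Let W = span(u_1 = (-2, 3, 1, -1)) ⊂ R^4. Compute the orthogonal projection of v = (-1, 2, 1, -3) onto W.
proj_W(v) = (-8/5, 12/5, 4/5, -4/5)

Set up U = [u_1 | ... | u_1] ∈ R^(4×1). The projector onto W = col(U) is P = U (U^T U)^(-1) U^T.
Compute U^T U =
  [15],
and U^T v = (12).
Solve U^T U · c = U^T v for the coefficients: c = (4/5). The projection is proj_W(v) = U c.
Check: (v - proj_W(v)) · u_1 = 0  (should be 0).
Result: proj_W(v) = (-8/5, 12/5, 4/5, -4/5).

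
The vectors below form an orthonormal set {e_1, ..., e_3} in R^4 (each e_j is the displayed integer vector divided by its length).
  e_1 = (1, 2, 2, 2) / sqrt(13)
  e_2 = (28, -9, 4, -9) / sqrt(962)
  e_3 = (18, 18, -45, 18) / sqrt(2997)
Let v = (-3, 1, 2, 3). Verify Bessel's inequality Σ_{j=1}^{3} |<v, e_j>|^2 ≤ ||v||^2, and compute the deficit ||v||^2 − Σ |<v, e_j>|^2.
Σ |<v, e_j>|^2 = 21; ||v||^2 = 23; deficit = 2

Write each e_j = u_j / sqrt(<u_j, u_j>) where u_j is the displayed integer vector. Then <v, e_j> = <v, u_j> / sqrt(<u_j, u_j>), so |<v, e_j>|^2 = <v, u_j>^2 / <u_j, u_j>.
Coefficients: <v, e_1> = 9/sqrt(13), <v, e_2> = -112/sqrt(962), <v, e_3> = -72/sqrt(2997).
Square and sum: Σ |<v, e_j>|^2 = 21.
Compute ||v||^2 = v·v = 23.
Deficit = 23 − 21 = 2 ≥ 0, confirming Bessel's inequality. (The deficit equals ||v − Σ <v,e_j> e_j||^2, the squared distance from v to span{e_j}.)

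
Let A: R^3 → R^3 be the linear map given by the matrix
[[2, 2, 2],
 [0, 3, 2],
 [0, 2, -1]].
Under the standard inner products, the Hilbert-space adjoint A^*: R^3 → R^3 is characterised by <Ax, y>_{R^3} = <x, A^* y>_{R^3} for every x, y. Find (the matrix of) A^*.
A^* = A^T =
[[2, 0, 0],
 [2, 3, 2],
 [2, 2, -1]]

For real matrices with standard dot products, the defining identity <Ax, y> = <x, A^* y> gives (Ax)^T y = x^T (A^*) y, i.e. x^T A^T y = x^T (A^*) y. Since this holds for all x, y, we must have A^* = A^T. Therefore
A^* =
[[2, 0, 0],
 [2, 3, 2],
 [2, 2, -1]].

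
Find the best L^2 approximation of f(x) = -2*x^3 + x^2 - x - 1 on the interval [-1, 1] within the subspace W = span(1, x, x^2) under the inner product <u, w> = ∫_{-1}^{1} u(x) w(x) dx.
g(x) = x^2 - 11*x/5 - 1

The best approximation g ∈ W is the orthogonal projection of f onto W. Writing g = a_0 + a_1 x + a_2 x^2, the coefficients solve the normal equations G · a = b where
  G_{ij} = <φ_i, φ_j> and b_i = <f, φ_i>, with φ_0 = 1, φ_1 = x, φ_2 = x^2.
G =
  [2, 0, 2/3]
  [0, 2/3, 0]
  [2/3, 0, 2/5],
b = (-4/3, -22/15, -4/15).
Solving gives a_0 = -1, a_1 = -11/5, a_2 = 1, so
  g(x) = x^2 - 11*x/5 - 1.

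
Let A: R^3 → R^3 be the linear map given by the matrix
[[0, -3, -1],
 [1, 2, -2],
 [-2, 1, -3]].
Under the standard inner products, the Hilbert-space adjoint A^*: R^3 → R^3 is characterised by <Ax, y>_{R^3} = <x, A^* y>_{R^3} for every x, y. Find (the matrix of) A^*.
A^* = A^T =
[[0, 1, -2],
 [-3, 2, 1],
 [-1, -2, -3]]

For real matrices with standard dot products, the defining identity <Ax, y> = <x, A^* y> gives (Ax)^T y = x^T (A^*) y, i.e. x^T A^T y = x^T (A^*) y. Since this holds for all x, y, we must have A^* = A^T. Therefore
A^* =
[[0, 1, -2],
 [-3, 2, 1],
 [-1, -2, -3]].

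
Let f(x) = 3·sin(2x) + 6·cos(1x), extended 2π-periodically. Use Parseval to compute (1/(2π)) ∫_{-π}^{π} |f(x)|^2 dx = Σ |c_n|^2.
Σ |c_n|^2 = 45/2

Expand |f|^2 and use orthogonality of {sin(nx), cos(mx)} on [-π, π]:
  ∫_{-π}^{π} sin(nx)^2 dx = π, ∫ cos(mx)^2 dx = π, and cross terms integrate to 0.
So ∫_{-π}^{π} f(x)^2 dx = 3^2 · π + 6^2 · π = (9 + 36)π.
Divide by 2π: (9 + 36)/2 = 45/2.
By Parseval, this equals Σ |c_n|^2.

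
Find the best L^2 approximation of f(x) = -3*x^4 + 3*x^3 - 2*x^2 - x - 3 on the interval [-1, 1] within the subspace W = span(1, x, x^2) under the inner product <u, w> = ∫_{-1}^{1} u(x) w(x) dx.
g(x) = -32*x^2/7 + 4*x/5 - 96/35

The best approximation g ∈ W is the orthogonal projection of f onto W. Writing g = a_0 + a_1 x + a_2 x^2, the coefficients solve the normal equations G · a = b where
  G_{ij} = <φ_i, φ_j> and b_i = <f, φ_i>, with φ_0 = 1, φ_1 = x, φ_2 = x^2.
G =
  [2, 0, 2/3]
  [0, 2/3, 0]
  [2/3, 0, 2/5],
b = (-128/15, 8/15, -128/35).
Solving gives a_0 = -96/35, a_1 = 4/5, a_2 = -32/7, so
  g(x) = -32*x^2/7 + 4*x/5 - 96/35.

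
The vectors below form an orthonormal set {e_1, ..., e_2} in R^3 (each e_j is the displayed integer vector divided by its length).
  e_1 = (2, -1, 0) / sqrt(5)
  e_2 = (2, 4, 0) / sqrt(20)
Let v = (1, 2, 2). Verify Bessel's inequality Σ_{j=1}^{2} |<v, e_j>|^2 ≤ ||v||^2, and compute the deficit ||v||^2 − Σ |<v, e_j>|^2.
Σ |<v, e_j>|^2 = 5; ||v||^2 = 9; deficit = 4

Write each e_j = u_j / sqrt(<u_j, u_j>) where u_j is the displayed integer vector. Then <v, e_j> = <v, u_j> / sqrt(<u_j, u_j>), so |<v, e_j>|^2 = <v, u_j>^2 / <u_j, u_j>.
Coefficients: <v, e_1> = 0/sqrt(5), <v, e_2> = 10/sqrt(20).
Square and sum: Σ |<v, e_j>|^2 = 5.
Compute ||v||^2 = v·v = 9.
Deficit = 9 − 5 = 4 ≥ 0, confirming Bessel's inequality. (The deficit equals ||v − Σ <v,e_j> e_j||^2, the squared distance from v to span{e_j}.)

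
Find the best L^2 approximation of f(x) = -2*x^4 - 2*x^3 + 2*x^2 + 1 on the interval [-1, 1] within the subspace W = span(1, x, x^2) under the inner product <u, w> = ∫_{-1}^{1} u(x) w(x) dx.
g(x) = 2*x^2/7 - 6*x/5 + 41/35

The best approximation g ∈ W is the orthogonal projection of f onto W. Writing g = a_0 + a_1 x + a_2 x^2, the coefficients solve the normal equations G · a = b where
  G_{ij} = <φ_i, φ_j> and b_i = <f, φ_i>, with φ_0 = 1, φ_1 = x, φ_2 = x^2.
G =
  [2, 0, 2/3]
  [0, 2/3, 0]
  [2/3, 0, 2/5],
b = (38/15, -4/5, 94/105).
Solving gives a_0 = 41/35, a_1 = -6/5, a_2 = 2/7, so
  g(x) = 2*x^2/7 - 6*x/5 + 41/35.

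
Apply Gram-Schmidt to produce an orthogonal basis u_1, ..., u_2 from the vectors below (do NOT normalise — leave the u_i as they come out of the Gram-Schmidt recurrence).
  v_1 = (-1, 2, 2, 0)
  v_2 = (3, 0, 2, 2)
Orthogonal basis:
  u_1 = (-1, 2, 2, 0)
  u_2 = (28/9, -2/9, 16/9, 2)

Apply the Gram-Schmidt recurrence
  u_1 = v_1
  u_i = v_i − Σ_{j<i} ((v_i · u_j) / (u_j · u_j)) · u_j.

Step by step this gives:
  u_1 = (-1, 2, 2, 0)
  u_2 = (28/9, -2/9, 16/9, 2)

Orthogonality check:
  u_2 · u_1 = 0 (should be 0)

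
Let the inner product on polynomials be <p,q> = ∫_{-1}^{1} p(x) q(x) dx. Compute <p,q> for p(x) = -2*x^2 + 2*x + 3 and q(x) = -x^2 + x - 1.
<p,q> = -68/15

Expand the product: p(x)·q(x) = 2*x^4 - 4*x^3 + x^2 + x - 3.
∫_{-1}^{1} of each monomial x^k gives [2/(k+1) if k even, 0 if k odd]. Integrating term-by-term (or equivalently evaluating the antiderivative F(x) = 2*x^5/5 - x^4 + x^3/3 + x^2/2 - 3*x at the endpoints):
  F(1) − F(−1) = -83/30 − (53/30) = -68/15.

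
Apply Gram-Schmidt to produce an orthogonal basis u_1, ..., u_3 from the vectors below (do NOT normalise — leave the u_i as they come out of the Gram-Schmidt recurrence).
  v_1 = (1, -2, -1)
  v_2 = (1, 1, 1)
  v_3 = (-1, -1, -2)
Orthogonal basis:
  u_1 = (1, -2, -1)
  u_2 = (4/3, 1/3, 2/3)
  u_3 = (3/14, 3/7, -9/14)

Apply the Gram-Schmidt recurrence
  u_1 = v_1
  u_i = v_i − Σ_{j<i} ((v_i · u_j) / (u_j · u_j)) · u_j.

Step by step this gives:
  u_1 = (1, -2, -1)
  u_2 = (4/3, 1/3, 2/3)
  u_3 = (3/14, 3/7, -9/14)

Orthogonality check:
  u_2 · u_1 = 0 (should be 0)
  u_3 · u_1 = 0 (should be 0)
  u_3 · u_2 = 0 (should be 0)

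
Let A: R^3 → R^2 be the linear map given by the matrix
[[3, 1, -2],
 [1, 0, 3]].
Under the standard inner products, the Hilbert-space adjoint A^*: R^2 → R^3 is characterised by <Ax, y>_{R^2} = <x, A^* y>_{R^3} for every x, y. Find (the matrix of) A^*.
A^* = A^T =
[[3, 1],
 [1, 0],
 [-2, 3]]

For real matrices with standard dot products, the defining identity <Ax, y> = <x, A^* y> gives (Ax)^T y = x^T (A^*) y, i.e. x^T A^T y = x^T (A^*) y. Since this holds for all x, y, we must have A^* = A^T. Therefore
A^* =
[[3, 1],
 [1, 0],
 [-2, 3]].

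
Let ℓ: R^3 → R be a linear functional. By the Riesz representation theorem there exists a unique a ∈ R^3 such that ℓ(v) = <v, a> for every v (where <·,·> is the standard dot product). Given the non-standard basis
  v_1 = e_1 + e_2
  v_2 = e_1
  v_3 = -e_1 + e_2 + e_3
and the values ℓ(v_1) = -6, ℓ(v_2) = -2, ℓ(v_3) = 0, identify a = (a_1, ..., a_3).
a = (-2, -4, 2)

Write a = (a_1, ..., a_3) in the standard basis. For each basis vector v_i, ℓ(v_i) = <v_i, a> is a linear equation in the a_j's. Collect the n equations into a matrix system V a = ℓ, where row i of V is v_i (expressed in the standard basis). Since V is invertible (lower-triangular with 1s on the diagonal, up to permutation), solve by back-substitution:
  V =
[[1, 1, 0],
 [1, 0, 0],
 [-1, 1, 1]]
  V a = (-6, -2, 0)
Solving gives a = (-2, -4, 2).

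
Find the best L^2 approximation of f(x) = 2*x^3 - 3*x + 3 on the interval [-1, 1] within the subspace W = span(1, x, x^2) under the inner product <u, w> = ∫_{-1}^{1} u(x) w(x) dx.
g(x) = 3 - 9*x/5

The best approximation g ∈ W is the orthogonal projection of f onto W. Writing g = a_0 + a_1 x + a_2 x^2, the coefficients solve the normal equations G · a = b where
  G_{ij} = <φ_i, φ_j> and b_i = <f, φ_i>, with φ_0 = 1, φ_1 = x, φ_2 = x^2.
G =
  [2, 0, 2/3]
  [0, 2/3, 0]
  [2/3, 0, 2/5],
b = (6, -6/5, 2).
Solving gives a_0 = 3, a_1 = -9/5, a_2 = 0, so
  g(x) = 3 - 9*x/5.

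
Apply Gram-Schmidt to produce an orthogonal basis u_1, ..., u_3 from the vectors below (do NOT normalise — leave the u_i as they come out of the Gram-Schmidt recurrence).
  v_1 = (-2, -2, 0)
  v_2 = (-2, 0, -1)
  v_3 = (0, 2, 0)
Orthogonal basis:
  u_1 = (-2, -2, 0)
  u_2 = (-1, 1, -1)
  u_3 = (-1/3, 1/3, 2/3)

Apply the Gram-Schmidt recurrence
  u_1 = v_1
  u_i = v_i − Σ_{j<i} ((v_i · u_j) / (u_j · u_j)) · u_j.

Step by step this gives:
  u_1 = (-2, -2, 0)
  u_2 = (-1, 1, -1)
  u_3 = (-1/3, 1/3, 2/3)

Orthogonality check:
  u_2 · u_1 = 0 (should be 0)
  u_3 · u_1 = 0 (should be 0)
  u_3 · u_2 = 0 (should be 0)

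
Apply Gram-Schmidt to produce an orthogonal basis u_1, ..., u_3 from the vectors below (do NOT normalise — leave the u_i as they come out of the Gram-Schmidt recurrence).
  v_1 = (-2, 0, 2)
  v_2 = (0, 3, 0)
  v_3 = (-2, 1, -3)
Orthogonal basis:
  u_1 = (-2, 0, 2)
  u_2 = (0, 3, 0)
  u_3 = (-5/2, 0, -5/2)

Apply the Gram-Schmidt recurrence
  u_1 = v_1
  u_i = v_i − Σ_{j<i} ((v_i · u_j) / (u_j · u_j)) · u_j.

Step by step this gives:
  u_1 = (-2, 0, 2)
  u_2 = (0, 3, 0)
  u_3 = (-5/2, 0, -5/2)

Orthogonality check:
  u_2 · u_1 = 0 (should be 0)
  u_3 · u_1 = 0 (should be 0)
  u_3 · u_2 = 0 (should be 0)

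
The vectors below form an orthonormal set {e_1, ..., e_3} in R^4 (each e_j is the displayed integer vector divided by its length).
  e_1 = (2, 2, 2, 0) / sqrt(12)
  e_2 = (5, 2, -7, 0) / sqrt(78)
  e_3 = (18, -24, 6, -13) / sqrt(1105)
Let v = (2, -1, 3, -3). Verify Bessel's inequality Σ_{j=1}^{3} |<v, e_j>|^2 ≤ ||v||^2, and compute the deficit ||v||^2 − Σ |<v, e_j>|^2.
Σ |<v, e_j>|^2 = 3381/170; ||v||^2 = 23; deficit = 529/170

Write each e_j = u_j / sqrt(<u_j, u_j>) where u_j is the displayed integer vector. Then <v, e_j> = <v, u_j> / sqrt(<u_j, u_j>), so |<v, e_j>|^2 = <v, u_j>^2 / <u_j, u_j>.
Coefficients: <v, e_1> = 8/sqrt(12), <v, e_2> = -13/sqrt(78), <v, e_3> = 117/sqrt(1105).
Square and sum: Σ |<v, e_j>|^2 = 3381/170.
Compute ||v||^2 = v·v = 23.
Deficit = 23 − 3381/170 = 529/170 ≥ 0, confirming Bessel's inequality. (The deficit equals ||v − Σ <v,e_j> e_j||^2, the squared distance from v to span{e_j}.)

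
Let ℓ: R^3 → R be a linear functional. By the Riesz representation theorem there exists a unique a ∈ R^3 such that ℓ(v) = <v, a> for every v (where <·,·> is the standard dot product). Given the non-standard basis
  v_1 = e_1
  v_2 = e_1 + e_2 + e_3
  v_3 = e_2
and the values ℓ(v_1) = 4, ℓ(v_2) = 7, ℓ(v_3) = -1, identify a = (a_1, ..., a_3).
a = (4, -1, 4)

Write a = (a_1, ..., a_3) in the standard basis. For each basis vector v_i, ℓ(v_i) = <v_i, a> is a linear equation in the a_j's. Collect the n equations into a matrix system V a = ℓ, where row i of V is v_i (expressed in the standard basis). Since V is invertible (lower-triangular with 1s on the diagonal, up to permutation), solve by back-substitution:
  V =
[[1, 0, 0],
 [1, 1, 1],
 [0, 1, 0]]
  V a = (4, 7, -1)
Solving gives a = (4, -1, 4).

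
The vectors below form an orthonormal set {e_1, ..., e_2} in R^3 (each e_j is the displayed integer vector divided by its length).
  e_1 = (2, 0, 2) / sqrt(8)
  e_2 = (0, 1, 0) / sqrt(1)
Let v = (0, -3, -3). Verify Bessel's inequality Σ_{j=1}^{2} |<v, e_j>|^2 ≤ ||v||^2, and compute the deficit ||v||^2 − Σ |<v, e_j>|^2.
Σ |<v, e_j>|^2 = 27/2; ||v||^2 = 18; deficit = 9/2

Write each e_j = u_j / sqrt(<u_j, u_j>) where u_j is the displayed integer vector. Then <v, e_j> = <v, u_j> / sqrt(<u_j, u_j>), so |<v, e_j>|^2 = <v, u_j>^2 / <u_j, u_j>.
Coefficients: <v, e_1> = -6/sqrt(8), <v, e_2> = -3/sqrt(1).
Square and sum: Σ |<v, e_j>|^2 = 27/2.
Compute ||v||^2 = v·v = 18.
Deficit = 18 − 27/2 = 9/2 ≥ 0, confirming Bessel's inequality. (The deficit equals ||v − Σ <v,e_j> e_j||^2, the squared distance from v to span{e_j}.)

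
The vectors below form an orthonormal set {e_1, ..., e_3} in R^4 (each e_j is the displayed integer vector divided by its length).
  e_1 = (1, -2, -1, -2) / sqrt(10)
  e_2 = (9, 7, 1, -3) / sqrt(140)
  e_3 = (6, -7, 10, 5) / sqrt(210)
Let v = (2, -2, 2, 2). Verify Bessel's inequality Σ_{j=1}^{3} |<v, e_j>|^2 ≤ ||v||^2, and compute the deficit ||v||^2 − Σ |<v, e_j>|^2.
Σ |<v, e_j>|^2 = 224/15; ||v||^2 = 16; deficit = 16/15

Write each e_j = u_j / sqrt(<u_j, u_j>) where u_j is the displayed integer vector. Then <v, e_j> = <v, u_j> / sqrt(<u_j, u_j>), so |<v, e_j>|^2 = <v, u_j>^2 / <u_j, u_j>.
Coefficients: <v, e_1> = 0/sqrt(10), <v, e_2> = 0/sqrt(140), <v, e_3> = 56/sqrt(210).
Square and sum: Σ |<v, e_j>|^2 = 224/15.
Compute ||v||^2 = v·v = 16.
Deficit = 16 − 224/15 = 16/15 ≥ 0, confirming Bessel's inequality. (The deficit equals ||v − Σ <v,e_j> e_j||^2, the squared distance from v to span{e_j}.)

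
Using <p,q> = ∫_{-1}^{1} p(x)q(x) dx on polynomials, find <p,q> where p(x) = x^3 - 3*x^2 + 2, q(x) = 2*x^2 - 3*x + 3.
<p,q> = 76/15

Expand the product: p(x)·q(x) = 2*x^5 - 9*x^4 + 12*x^3 - 5*x^2 - 6*x + 6.
∫_{-1}^{1} of each monomial x^k gives [2/(k+1) if k even, 0 if k odd]. Integrating term-by-term (or equivalently evaluating the antiderivative F(x) = x^6/3 - 9*x^5/5 + 3*x^4 - 5*x^3/3 - 3*x^2 + 6*x at the endpoints):
  F(1) − F(−1) = 43/15 − (-11/5) = 76/15.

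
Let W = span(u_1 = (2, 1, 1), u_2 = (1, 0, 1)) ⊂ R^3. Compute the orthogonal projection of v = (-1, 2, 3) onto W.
proj_W(v) = (1, 0, 1)

Set up U = [u_1 | ... | u_2] ∈ R^(3×2). The projector onto W = col(U) is P = U (U^T U)^(-1) U^T.
Compute U^T U =
  [6, 3]
  [3, 2],
and U^T v = (3, 2).
Solve U^T U · c = U^T v for the coefficients: c = (0, 1). The projection is proj_W(v) = U c.
Check: (v - proj_W(v)) · u_1 = 0  (should be 0).
Check: (v - proj_W(v)) · u_2 = 0  (should be 0).
Result: proj_W(v) = (1, 0, 1).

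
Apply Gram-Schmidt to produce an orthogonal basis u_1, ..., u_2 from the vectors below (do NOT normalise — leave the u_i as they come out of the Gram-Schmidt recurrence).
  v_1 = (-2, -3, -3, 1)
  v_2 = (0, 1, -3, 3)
Orthogonal basis:
  u_1 = (-2, -3, -3, 1)
  u_2 = (18/23, 50/23, -42/23, 60/23)

Apply the Gram-Schmidt recurrence
  u_1 = v_1
  u_i = v_i − Σ_{j<i} ((v_i · u_j) / (u_j · u_j)) · u_j.

Step by step this gives:
  u_1 = (-2, -3, -3, 1)
  u_2 = (18/23, 50/23, -42/23, 60/23)

Orthogonality check:
  u_2 · u_1 = 0 (should be 0)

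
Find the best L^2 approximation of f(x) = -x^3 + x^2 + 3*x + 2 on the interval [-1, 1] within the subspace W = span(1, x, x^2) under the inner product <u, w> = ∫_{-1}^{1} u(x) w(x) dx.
g(x) = x^2 + 12*x/5 + 2

The best approximation g ∈ W is the orthogonal projection of f onto W. Writing g = a_0 + a_1 x + a_2 x^2, the coefficients solve the normal equations G · a = b where
  G_{ij} = <φ_i, φ_j> and b_i = <f, φ_i>, with φ_0 = 1, φ_1 = x, φ_2 = x^2.
G =
  [2, 0, 2/3]
  [0, 2/3, 0]
  [2/3, 0, 2/5],
b = (14/3, 8/5, 26/15).
Solving gives a_0 = 2, a_1 = 12/5, a_2 = 1, so
  g(x) = x^2 + 12*x/5 + 2.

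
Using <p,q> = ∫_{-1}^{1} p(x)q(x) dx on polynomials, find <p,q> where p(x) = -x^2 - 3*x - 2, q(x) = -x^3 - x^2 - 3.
<p,q> = 254/15

Expand the product: p(x)·q(x) = x^5 + 4*x^4 + 5*x^3 + 5*x^2 + 9*x + 6.
∫_{-1}^{1} of each monomial x^k gives [2/(k+1) if k even, 0 if k odd]. Integrating term-by-term (or equivalently evaluating the antiderivative F(x) = x^6/6 + 4*x^5/5 + 5*x^4/4 + 5*x^3/3 + 9*x^2/2 + 6*x at the endpoints):
  F(1) − F(−1) = 863/60 − (-51/20) = 254/15.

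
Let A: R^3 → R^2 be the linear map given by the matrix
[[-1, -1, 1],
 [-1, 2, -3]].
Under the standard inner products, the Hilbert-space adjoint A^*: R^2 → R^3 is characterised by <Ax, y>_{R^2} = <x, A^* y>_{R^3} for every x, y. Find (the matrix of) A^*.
A^* = A^T =
[[-1, -1],
 [-1, 2],
 [1, -3]]

For real matrices with standard dot products, the defining identity <Ax, y> = <x, A^* y> gives (Ax)^T y = x^T (A^*) y, i.e. x^T A^T y = x^T (A^*) y. Since this holds for all x, y, we must have A^* = A^T. Therefore
A^* =
[[-1, -1],
 [-1, 2],
 [1, -3]].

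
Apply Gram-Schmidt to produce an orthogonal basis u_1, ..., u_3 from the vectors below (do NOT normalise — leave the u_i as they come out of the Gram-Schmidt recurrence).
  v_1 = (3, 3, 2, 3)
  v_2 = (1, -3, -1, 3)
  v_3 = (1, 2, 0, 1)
Orthogonal basis:
  u_1 = (3, 3, 2, 3)
  u_2 = (28/31, -96/31, -33/31, 90/31)
  u_3 = (-33/619, 290/619, -558/619, 115/619)

Apply the Gram-Schmidt recurrence
  u_1 = v_1
  u_i = v_i − Σ_{j<i} ((v_i · u_j) / (u_j · u_j)) · u_j.

Step by step this gives:
  u_1 = (3, 3, 2, 3)
  u_2 = (28/31, -96/31, -33/31, 90/31)
  u_3 = (-33/619, 290/619, -558/619, 115/619)

Orthogonality check:
  u_2 · u_1 = 0 (should be 0)
  u_3 · u_1 = 0 (should be 0)
  u_3 · u_2 = 0 (should be 0)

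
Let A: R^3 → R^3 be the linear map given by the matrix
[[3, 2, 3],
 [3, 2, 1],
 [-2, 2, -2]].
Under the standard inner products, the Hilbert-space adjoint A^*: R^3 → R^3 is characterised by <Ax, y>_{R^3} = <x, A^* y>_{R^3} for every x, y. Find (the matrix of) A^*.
A^* = A^T =
[[3, 3, -2],
 [2, 2, 2],
 [3, 1, -2]]

For real matrices with standard dot products, the defining identity <Ax, y> = <x, A^* y> gives (Ax)^T y = x^T (A^*) y, i.e. x^T A^T y = x^T (A^*) y. Since this holds for all x, y, we must have A^* = A^T. Therefore
A^* =
[[3, 3, -2],
 [2, 2, 2],
 [3, 1, -2]].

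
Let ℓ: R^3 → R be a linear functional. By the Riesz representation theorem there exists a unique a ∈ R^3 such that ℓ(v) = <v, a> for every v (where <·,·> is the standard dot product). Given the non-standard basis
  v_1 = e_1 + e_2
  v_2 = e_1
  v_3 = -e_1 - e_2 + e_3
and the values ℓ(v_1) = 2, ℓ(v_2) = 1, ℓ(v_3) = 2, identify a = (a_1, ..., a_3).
a = (1, 1, 4)

Write a = (a_1, ..., a_3) in the standard basis. For each basis vector v_i, ℓ(v_i) = <v_i, a> is a linear equation in the a_j's. Collect the n equations into a matrix system V a = ℓ, where row i of V is v_i (expressed in the standard basis). Since V is invertible (lower-triangular with 1s on the diagonal, up to permutation), solve by back-substitution:
  V =
[[1, 1, 0],
 [1, 0, 0],
 [-1, -1, 1]]
  V a = (2, 1, 2)
Solving gives a = (1, 1, 4).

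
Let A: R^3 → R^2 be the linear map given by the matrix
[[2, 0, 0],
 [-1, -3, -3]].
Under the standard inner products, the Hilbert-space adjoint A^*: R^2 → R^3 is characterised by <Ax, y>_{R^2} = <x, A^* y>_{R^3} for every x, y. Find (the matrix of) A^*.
A^* = A^T =
[[2, -1],
 [0, -3],
 [0, -3]]

For real matrices with standard dot products, the defining identity <Ax, y> = <x, A^* y> gives (Ax)^T y = x^T (A^*) y, i.e. x^T A^T y = x^T (A^*) y. Since this holds for all x, y, we must have A^* = A^T. Therefore
A^* =
[[2, -1],
 [0, -3],
 [0, -3]].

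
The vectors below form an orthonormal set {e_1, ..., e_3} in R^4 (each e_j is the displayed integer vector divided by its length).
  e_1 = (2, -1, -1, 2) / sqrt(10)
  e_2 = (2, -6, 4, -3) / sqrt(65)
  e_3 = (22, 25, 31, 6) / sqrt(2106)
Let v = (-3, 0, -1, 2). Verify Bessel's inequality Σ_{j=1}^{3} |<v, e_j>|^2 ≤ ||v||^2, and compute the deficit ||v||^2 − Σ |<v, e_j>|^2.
Σ |<v, e_j>|^2 = 605/81; ||v||^2 = 14; deficit = 529/81

Write each e_j = u_j / sqrt(<u_j, u_j>) where u_j is the displayed integer vector. Then <v, e_j> = <v, u_j> / sqrt(<u_j, u_j>), so |<v, e_j>|^2 = <v, u_j>^2 / <u_j, u_j>.
Coefficients: <v, e_1> = -1/sqrt(10), <v, e_2> = -16/sqrt(65), <v, e_3> = -85/sqrt(2106).
Square and sum: Σ |<v, e_j>|^2 = 605/81.
Compute ||v||^2 = v·v = 14.
Deficit = 14 − 605/81 = 529/81 ≥ 0, confirming Bessel's inequality. (The deficit equals ||v − Σ <v,e_j> e_j||^2, the squared distance from v to span{e_j}.)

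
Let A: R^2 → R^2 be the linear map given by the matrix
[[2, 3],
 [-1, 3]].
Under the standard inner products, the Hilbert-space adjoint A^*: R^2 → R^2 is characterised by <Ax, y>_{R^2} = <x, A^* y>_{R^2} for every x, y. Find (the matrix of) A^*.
A^* = A^T =
[[2, -1],
 [3, 3]]

For real matrices with standard dot products, the defining identity <Ax, y> = <x, A^* y> gives (Ax)^T y = x^T (A^*) y, i.e. x^T A^T y = x^T (A^*) y. Since this holds for all x, y, we must have A^* = A^T. Therefore
A^* =
[[2, -1],
 [3, 3]].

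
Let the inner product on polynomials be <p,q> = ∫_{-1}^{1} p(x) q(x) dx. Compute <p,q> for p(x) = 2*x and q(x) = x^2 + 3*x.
<p,q> = 4

Expand the product: p(x)·q(x) = 2*x^3 + 6*x^2.
∫_{-1}^{1} of each monomial x^k gives [2/(k+1) if k even, 0 if k odd]. Integrating term-by-term (or equivalently evaluating the antiderivative F(x) = x^4/2 + 2*x^3 at the endpoints):
  F(1) − F(−1) = 5/2 − (-3/2) = 4.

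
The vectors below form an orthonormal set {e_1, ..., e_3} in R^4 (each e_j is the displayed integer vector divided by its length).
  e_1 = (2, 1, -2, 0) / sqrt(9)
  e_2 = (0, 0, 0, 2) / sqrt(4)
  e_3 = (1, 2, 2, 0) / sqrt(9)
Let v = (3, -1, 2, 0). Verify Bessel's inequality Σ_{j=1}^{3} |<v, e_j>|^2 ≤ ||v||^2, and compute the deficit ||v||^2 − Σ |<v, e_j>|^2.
Σ |<v, e_j>|^2 = 26/9; ||v||^2 = 14; deficit = 100/9

Write each e_j = u_j / sqrt(<u_j, u_j>) where u_j is the displayed integer vector. Then <v, e_j> = <v, u_j> / sqrt(<u_j, u_j>), so |<v, e_j>|^2 = <v, u_j>^2 / <u_j, u_j>.
Coefficients: <v, e_1> = 1/sqrt(9), <v, e_2> = 0/sqrt(4), <v, e_3> = 5/sqrt(9).
Square and sum: Σ |<v, e_j>|^2 = 26/9.
Compute ||v||^2 = v·v = 14.
Deficit = 14 − 26/9 = 100/9 ≥ 0, confirming Bessel's inequality. (The deficit equals ||v − Σ <v,e_j> e_j||^2, the squared distance from v to span{e_j}.)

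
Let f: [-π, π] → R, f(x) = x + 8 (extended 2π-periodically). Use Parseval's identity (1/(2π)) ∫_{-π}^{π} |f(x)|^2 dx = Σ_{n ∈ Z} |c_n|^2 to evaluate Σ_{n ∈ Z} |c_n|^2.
Σ |c_n|^2 = π^2/3 + 64

Expand and integrate term by term over [-π, π]:
  ∫ (x)^2 dx = 1·(2π^3/3); ∫ 2·1·(8)·x dx = 0 (odd integrand); ∫ 8^2 dx = 64·2π.
So (1/(2π)) ∫_{-π}^{π} (x + 8)^2 dx = 1π^2/3 + 64 = π^2/3 + 64.
Parseval ⇒ Σ |c_n|^2 = π^2/3 + 64.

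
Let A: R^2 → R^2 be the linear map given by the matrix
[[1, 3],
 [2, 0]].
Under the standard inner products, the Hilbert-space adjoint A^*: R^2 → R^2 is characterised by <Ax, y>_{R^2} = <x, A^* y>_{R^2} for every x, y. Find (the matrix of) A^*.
A^* = A^T =
[[1, 2],
 [3, 0]]

For real matrices with standard dot products, the defining identity <Ax, y> = <x, A^* y> gives (Ax)^T y = x^T (A^*) y, i.e. x^T A^T y = x^T (A^*) y. Since this holds for all x, y, we must have A^* = A^T. Therefore
A^* =
[[1, 2],
 [3, 0]].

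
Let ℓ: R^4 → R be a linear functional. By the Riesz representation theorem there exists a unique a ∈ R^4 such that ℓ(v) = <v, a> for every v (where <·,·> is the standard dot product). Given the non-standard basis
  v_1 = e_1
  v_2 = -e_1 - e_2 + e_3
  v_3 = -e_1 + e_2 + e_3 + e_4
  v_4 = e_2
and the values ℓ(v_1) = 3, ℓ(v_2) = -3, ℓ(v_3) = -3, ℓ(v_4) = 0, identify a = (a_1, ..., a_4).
a = (3, 0, 0, 0)

Write a = (a_1, ..., a_4) in the standard basis. For each basis vector v_i, ℓ(v_i) = <v_i, a> is a linear equation in the a_j's. Collect the n equations into a matrix system V a = ℓ, where row i of V is v_i (expressed in the standard basis). Since V is invertible (lower-triangular with 1s on the diagonal, up to permutation), solve by back-substitution:
  V =
[[1, 0, 0, 0],
 [-1, -1, 1, 0],
 [-1, 1, 1, 1],
 [0, 1, 0, 0]]
  V a = (3, -3, -3, 0)
Solving gives a = (3, 0, 0, 0).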